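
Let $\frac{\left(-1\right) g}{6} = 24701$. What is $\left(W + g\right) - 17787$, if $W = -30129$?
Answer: $-196122$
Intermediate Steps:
$g = -148206$ ($g = \left(-6\right) 24701 = -148206$)
$\left(W + g\right) - 17787 = \left(-30129 - 148206\right) - 17787 = -178335 - 17787 = -196122$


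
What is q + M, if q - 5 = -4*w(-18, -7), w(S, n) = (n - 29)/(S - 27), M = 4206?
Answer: 21039/5 ≈ 4207.8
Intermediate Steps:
w(S, n) = (-29 + n)/(-27 + S)
q = 9/5 (q = 5 - 4*(-29 - 7)/(-27 - 18) = 5 - 4*(-36)/(-45) = 5 - (-4)*(-36)/45 = 5 - 4*⅘ = 5 - 16/5 = 9/5 ≈ 1.8000)
q + M = 9/5 + 4206 = 21039/5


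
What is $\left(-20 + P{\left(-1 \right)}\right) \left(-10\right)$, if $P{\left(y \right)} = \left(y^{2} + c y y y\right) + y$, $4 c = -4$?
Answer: $190$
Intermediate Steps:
$c = -1$ ($c = \frac{1}{4} \left(-4\right) = -1$)
$P{\left(y \right)} = y + y^{2} - y^{3}$ ($P{\left(y \right)} = \left(y^{2} + - y y y\right) + y = \left(y^{2} + - y^{2} y\right) + y = \left(y^{2} - y^{3}\right) + y = y + y^{2} - y^{3}$)
$\left(-20 + P{\left(-1 \right)}\right) \left(-10\right) = \left(-20 - \left(1 - 1 - \left(-1\right)^{2}\right)\right) \left(-10\right) = \left(-20 - \left(1 - 1 - 1\right)\right) \left(-10\right) = \left(-20 - -1\right) \left(-10\right) = \left(-20 + 1\right) \left(-10\right) = \left(-19\right) \left(-10\right) = 190$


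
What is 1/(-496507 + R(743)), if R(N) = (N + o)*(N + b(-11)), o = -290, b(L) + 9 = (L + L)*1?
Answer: -1/173971 ≈ -5.7481e-6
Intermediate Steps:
b(L) = -9 + 2*L (b(L) = -9 + (L + L)*1 = -9 + (2*L)*1 = -9 + 2*L)
R(N) = (-290 + N)*(-31 + N) (R(N) = (N - 290)*(N + (-9 + 2*(-11))) = (-290 + N)*(N + (-9 - 22)) = (-290 + N)*(N - 31) = (-290 + N)*(-31 + N))
1/(-496507 + R(743)) = 1/(-496507 + (8990 + 743² - 321*743)) = 1/(-496507 + (8990 + 552049 - 238503)) = 1/(-496507 + 322536) = 1/(-173971) = -1/173971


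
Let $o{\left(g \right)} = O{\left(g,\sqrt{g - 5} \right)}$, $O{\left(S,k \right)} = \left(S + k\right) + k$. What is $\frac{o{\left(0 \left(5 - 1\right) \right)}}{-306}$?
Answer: $- \frac{i \sqrt{5}}{153} \approx - 0.014615 i$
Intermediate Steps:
$O{\left(S,k \right)} = S + 2 k$
$o{\left(g \right)} = g + 2 \sqrt{-5 + g}$ ($o{\left(g \right)} = g + 2 \sqrt{g - 5} = g + 2 \sqrt{-5 + g}$)
$\frac{o{\left(0 \left(5 - 1\right) \right)}}{-306} = \frac{0 \left(5 - 1\right) + 2 \sqrt{-5 + 0 \left(5 - 1\right)}}{-306} = - \frac{0 \cdot 4 + 2 \sqrt{-5 + 0 \cdot 4}}{306} = - \frac{0 + 2 \sqrt{-5 + 0}}{306} = - \frac{0 + 2 \sqrt{-5}}{306} = - \frac{0 + 2 i \sqrt{5}}{306} = - \frac{2 i \sqrt{5}}{306} = - \frac{i \sqrt{5}}{153}$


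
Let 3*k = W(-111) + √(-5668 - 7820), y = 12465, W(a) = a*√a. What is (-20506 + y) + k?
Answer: -8041 - 37*I*√111 + 4*I*√843/3 ≈ -8041.0 - 351.11*I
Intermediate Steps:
W(a) = a^(3/2)
k = -37*I*√111 + 4*I*√843/3 (k = ((-111)^(3/2) + √(-5668 - 7820))/3 = (-111*I*√111 + √(-13488))/3 = (-111*I*√111 + 4*I*√843)/3 = -37*I*√111 + 4*I*√843/3 ≈ -351.11*I)
(-20506 + y) + k = (-20506 + 12465) + I*(-111*√111 + 4*√843)/3 = -8041 + I*(-111*√111 + 4*√843)/3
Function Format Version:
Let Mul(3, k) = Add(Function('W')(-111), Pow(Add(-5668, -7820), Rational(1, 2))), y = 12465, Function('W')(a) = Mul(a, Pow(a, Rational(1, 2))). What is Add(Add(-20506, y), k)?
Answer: Add(-8041, Mul(-37, I, Pow(111, Rational(1, 2))), Mul(Rational(4, 3), I, Pow(843, Rational(1, 2)))) ≈ Add(-8041.0, Mul(-351.11, I))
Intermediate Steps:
Function('W')(a) = Pow(a, Rational(3, 2))
k = Add(Mul(-37, I, Pow(111, Rational(1, 2))), Mul(Rational(4, 3), I, Pow(843, Rational(1, 2)))) (k = Mul(Rational(1, 3), Add(Pow(-111, Rational(3, 2)), Pow(Add(-5668, -7820), Rational(1, 2)))) = Mul(Rational(1, 3), Add(Mul(-111, I, Pow(111, Rational(1, 2))), Pow(-13488, Rational(1, 2)))) = Mul(Rational(1, 3), Add(Mul(-111, I, Pow(111, Rational(1, 2))), Mul(4, I, Pow(843, Rational(1, 2))))) = Add(Mul(-37, I, Pow(111, Rational(1, 2))), Mul(Rational(4, 3), I, Pow(843, Rational(1, 2)))) ≈ Mul(-351.11, I))
Add(Add(-20506, y), k) = Add(Add(-20506, 12465), Mul(Rational(1, 3), I, Add(Mul(-111, Pow(111, Rational(1, 2))), Mul(4, Pow(843, Rational(1, 2)))))) = Add(-8041, Mul(Rational(1, 3), I, Add(Mul(-111, Pow(111, Rational(1, 2))), Mul(4, Pow(843, Rational(1, 2))))))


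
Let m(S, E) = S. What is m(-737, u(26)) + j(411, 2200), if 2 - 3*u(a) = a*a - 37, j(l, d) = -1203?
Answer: -1940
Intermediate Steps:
u(a) = 13 - a**2/3 (u(a) = 2/3 - (a*a - 37)/3 = 2/3 - (a**2 - 37)/3 = 2/3 - (-37 + a**2)/3 = 2/3 + (37/3 - a**2/3) = 13 - a**2/3)
m(-737, u(26)) + j(411, 2200) = -737 - 1203 = -1940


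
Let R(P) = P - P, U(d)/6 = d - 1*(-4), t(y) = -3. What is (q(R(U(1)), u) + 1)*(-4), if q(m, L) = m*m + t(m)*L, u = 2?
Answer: 20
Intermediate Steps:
U(d) = 24 + 6*d (U(d) = 6*(d - 1*(-4)) = 6*(d + 4) = 6*(4 + d) = 24 + 6*d)
R(P) = 0
q(m, L) = m**2 - 3*L (q(m, L) = m*m - 3*L = m**2 - 3*L)
(q(R(U(1)), u) + 1)*(-4) = ((0**2 - 3*2) + 1)*(-4) = ((0 - 6) + 1)*(-4) = (-6 + 1)*(-4) = -5*(-4) = 20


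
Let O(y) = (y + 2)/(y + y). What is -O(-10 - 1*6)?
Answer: -7/16 ≈ -0.43750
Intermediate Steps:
O(y) = (2 + y)/(2*y) (O(y) = (2 + y)/((2*y)) = (2 + y)*(1/(2*y)) = (2 + y)/(2*y))
-O(-10 - 1*6) = -(2 + (-10 - 1*6))/(2*(-10 - 1*6)) = -(2 + (-10 - 6))/(2*(-10 - 6)) = -(2 - 16)/(2*(-16)) = -(-1)*(-14)/(2*16) = -1*7/16 = -7/16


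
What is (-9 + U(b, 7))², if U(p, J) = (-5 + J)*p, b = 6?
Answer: 9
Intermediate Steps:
U(p, J) = p*(-5 + J)
(-9 + U(b, 7))² = (-9 + 6*(-5 + 7))² = (-9 + 6*2)² = (-9 + 12)² = 3² = 9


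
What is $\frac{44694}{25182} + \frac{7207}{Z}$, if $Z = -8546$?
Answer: $\frac{11137125}{11955854} \approx 0.93152$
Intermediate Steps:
$\frac{44694}{25182} + \frac{7207}{Z} = \frac{44694}{25182} + \frac{7207}{-8546} = 44694 \cdot \frac{1}{25182} + 7207 \left(- \frac{1}{8546}\right) = \frac{2483}{1399} - \frac{7207}{8546} = \frac{11137125}{11955854}$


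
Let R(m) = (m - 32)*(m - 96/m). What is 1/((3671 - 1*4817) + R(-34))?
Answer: 17/15498 ≈ 0.0010969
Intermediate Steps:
R(m) = (-32 + m)*(m - 96/m)
1/((3671 - 1*4817) + R(-34)) = 1/((3671 - 1*4817) + (-96 + (-34)² - 32*(-34) + 3072/(-34))) = 1/((3671 - 4817) + (-96 + 1156 + 1088 + 3072*(-1/34))) = 1/(-1146 + (-96 + 1156 + 1088 - 1536/17)) = 1/(-1146 + 34980/17) = 1/(15498/17) = 17/15498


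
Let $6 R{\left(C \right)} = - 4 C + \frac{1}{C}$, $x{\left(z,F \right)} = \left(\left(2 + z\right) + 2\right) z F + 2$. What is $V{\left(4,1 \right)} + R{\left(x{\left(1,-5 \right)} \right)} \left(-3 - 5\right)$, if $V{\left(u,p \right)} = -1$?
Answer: $- \frac{2843}{23} \approx -123.61$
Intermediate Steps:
$x{\left(z,F \right)} = 2 + F z \left(4 + z\right)$ ($x{\left(z,F \right)} = \left(4 + z\right) z F + 2 = z \left(4 + z\right) F + 2 = F z \left(4 + z\right) + 2 = 2 + F z \left(4 + z\right)$)
$R{\left(C \right)} = - \frac{2 C}{3} + \frac{1}{6 C}$ ($R{\left(C \right)} = \frac{- 4 C + \frac{1}{C}}{6} = \frac{\frac{1}{C} - 4 C}{6} = - \frac{2 C}{3} + \frac{1}{6 C}$)
$V{\left(4,1 \right)} + R{\left(x{\left(1,-5 \right)} \right)} \left(-3 - 5\right) = -1 + \frac{1 - 4 \left(2 - 5 \cdot 1^{2} + 4 \left(-5\right) 1\right)^{2}}{6 \left(2 - 5 \cdot 1^{2} + 4 \left(-5\right) 1\right)} \left(-3 - 5\right) = -1 + \frac{1 - 4 \left(2 - 5 - 20\right)^{2}}{6 \left(2 - 5 - 20\right)} \left(-3 - 5\right) = -1 + \frac{1 - 4 \left(2 - 5 - 20\right)^{2}}{6 \left(2 - 5 - 20\right)} \left(-8\right) = -1 + \frac{1 - 4 \left(-23\right)^{2}}{6 \left(-23\right)} \left(-8\right) = -1 + \frac{1}{6} \left(- \frac{1}{23}\right) \left(1 - 2116\right) \left(-8\right) = -1 + \frac{1}{6} \left(- \frac{1}{23}\right) \left(-2115\right) \left(-8\right) = -1 + \frac{705}{46} \left(-8\right) = -1 - \frac{2820}{23} = - \frac{2843}{23}$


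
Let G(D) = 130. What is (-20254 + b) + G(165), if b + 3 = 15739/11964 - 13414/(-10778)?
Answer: -1297503057473/64473996 ≈ -20124.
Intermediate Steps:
b = -28361969/64473996 (b = -3 + (15739/11964 - 13414/(-10778)) = -3 + (15739*(1/11964) - 13414*(-1/10778)) = -3 + (15739/11964 + 6707/5389) = -3 + 165060019/64473996 = -28361969/64473996 ≈ -0.43990)
(-20254 + b) + G(165) = (-20254 - 28361969/64473996) + 130 = -1305884676953/64473996 + 130 = -1297503057473/64473996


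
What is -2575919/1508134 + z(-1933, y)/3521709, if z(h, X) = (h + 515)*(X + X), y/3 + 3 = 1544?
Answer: -9614840866841/1770403027002 ≈ -5.4309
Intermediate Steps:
y = 4623 (y = -9 + 3*1544 = -9 + 4632 = 4623)
z(h, X) = 2*X*(515 + h) (z(h, X) = (515 + h)*(2*X) = 2*X*(515 + h))
-2575919/1508134 + z(-1933, y)/3521709 = -2575919/1508134 + (2*4623*(515 - 1933))/3521709 = -2575919*1/1508134 + (2*4623*(-1418))*(1/3521709) = -2575919/1508134 - 13110828*1/3521709 = -2575919/1508134 - 4370276/1173903 = -9614840866841/1770403027002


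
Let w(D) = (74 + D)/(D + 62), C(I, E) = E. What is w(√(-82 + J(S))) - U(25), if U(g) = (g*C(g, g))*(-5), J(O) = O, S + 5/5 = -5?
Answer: 3073044/983 - 6*I*√22/983 ≈ 3126.2 - 0.028629*I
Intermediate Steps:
S = -6 (S = -1 - 5 = -6)
U(g) = -5*g² (U(g) = (g*g)*(-5) = g²*(-5) = -5*g²)
w(D) = (74 + D)/(62 + D)
w(√(-82 + J(S))) - U(25) = (74 + √(-82 - 6))/(62 + √(-82 - 6)) - (-5)*25² = (74 + √(-88))/(62 + √(-88)) - (-5)*625 = (74 + 2*I*√22)/(62 + 2*I*√22) - 1*(-3125) = (74 + 2*I*√22)/(62 + 2*I*√22) + 3125 = 3125 + (74 + 2*I*√22)/(62 + 2*I*√22)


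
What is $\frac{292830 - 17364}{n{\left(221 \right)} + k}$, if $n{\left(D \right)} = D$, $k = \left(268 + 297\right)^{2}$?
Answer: $\frac{45911}{53241} \approx 0.86232$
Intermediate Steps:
$k = 319225$ ($k = 565^{2} = 319225$)
$\frac{292830 - 17364}{n{\left(221 \right)} + k} = \frac{292830 - 17364}{221 + 319225} = \frac{275466}{319446} = 275466 \cdot \frac{1}{319446} = \frac{45911}{53241}$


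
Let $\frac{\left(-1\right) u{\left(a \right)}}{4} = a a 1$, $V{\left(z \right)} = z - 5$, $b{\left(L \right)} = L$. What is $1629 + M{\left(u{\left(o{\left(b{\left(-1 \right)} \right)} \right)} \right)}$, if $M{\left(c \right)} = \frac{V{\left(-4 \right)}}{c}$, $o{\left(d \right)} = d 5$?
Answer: $\frac{162909}{100} \approx 1629.1$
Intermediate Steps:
$V{\left(z \right)} = -5 + z$ ($V{\left(z \right)} = z - 5 = -5 + z$)
$o{\left(d \right)} = 5 d$
$u{\left(a \right)} = - 4 a^{2}$ ($u{\left(a \right)} = - 4 a a 1 = - 4 a^{2} \cdot 1 = - 4 a^{2}$)
$M{\left(c \right)} = - \frac{9}{c}$ ($M{\left(c \right)} = \frac{-5 - 4}{c} = - \frac{9}{c}$)
$1629 + M{\left(u{\left(o{\left(b{\left(-1 \right)} \right)} \right)} \right)} = 1629 - \frac{9}{\left(-4\right) \left(5 \left(-1\right)\right)^{2}} = 1629 - \frac{9}{\left(-4\right) \left(-5\right)^{2}} = 1629 - \frac{9}{\left(-4\right) 25} = 1629 - \frac{9}{-100} = 1629 - - \frac{9}{100} = 1629 + \frac{9}{100} = \frac{162909}{100}$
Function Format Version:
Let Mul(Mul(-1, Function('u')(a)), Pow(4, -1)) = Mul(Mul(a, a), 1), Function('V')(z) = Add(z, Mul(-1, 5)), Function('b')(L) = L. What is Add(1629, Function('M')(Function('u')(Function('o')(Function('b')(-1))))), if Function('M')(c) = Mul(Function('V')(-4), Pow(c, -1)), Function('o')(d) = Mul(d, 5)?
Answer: Rational(162909, 100) ≈ 1629.1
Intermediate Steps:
Function('V')(z) = Add(-5, z) (Function('V')(z) = Add(z, -5) = Add(-5, z))
Function('o')(d) = Mul(5, d)
Function('u')(a) = Mul(-4, Pow(a, 2)) (Function('u')(a) = Mul(-4, Mul(Mul(a, a), 1)) = Mul(-4, Mul(Pow(a, 2), 1)) = Mul(-4, Pow(a, 2)))
Function('M')(c) = Mul(-9, Pow(c, -1)) (Function('M')(c) = Mul(Add(-5, -4), Pow(c, -1)) = Mul(-9, Pow(c, -1)))
Add(1629, Function('M')(Function('u')(Function('o')(Function('b')(-1))))) = Add(1629, Mul(-9, Pow(Mul(-4, Pow(Mul(5, -1), 2)), -1))) = Add(1629, Mul(-9, Pow(Mul(-4, Pow(-5, 2)), -1))) = Add(1629, Mul(-9, Pow(Mul(-4, 25), -1))) = Add(1629, Mul(-9, Pow(-100, -1))) = Add(1629, Mul(-9, Rational(-1, 100))) = Add(1629, Rational(9, 100)) = Rational(162909, 100)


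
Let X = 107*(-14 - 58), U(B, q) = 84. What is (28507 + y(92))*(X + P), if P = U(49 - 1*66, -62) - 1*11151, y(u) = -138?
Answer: -532514499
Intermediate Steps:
X = -7704 (X = 107*(-72) = -7704)
P = -11067 (P = 84 - 1*11151 = 84 - 11151 = -11067)
(28507 + y(92))*(X + P) = (28507 - 138)*(-7704 - 11067) = 28369*(-18771) = -532514499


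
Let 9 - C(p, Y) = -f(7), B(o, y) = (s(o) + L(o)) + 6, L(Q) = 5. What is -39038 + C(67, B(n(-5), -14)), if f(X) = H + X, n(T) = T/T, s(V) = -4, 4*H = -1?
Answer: -156089/4 ≈ -39022.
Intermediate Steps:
H = -¼ (H = (¼)*(-1) = -¼ ≈ -0.25000)
n(T) = 1
B(o, y) = 7 (B(o, y) = (-4 + 5) + 6 = 1 + 6 = 7)
f(X) = -¼ + X
C(p, Y) = 63/4 (C(p, Y) = 9 - (-1)*(-¼ + 7) = 9 - (-1)*27/4 = 9 - 1*(-27/4) = 9 + 27/4 = 63/4)
-39038 + C(67, B(n(-5), -14)) = -39038 + 63/4 = -156089/4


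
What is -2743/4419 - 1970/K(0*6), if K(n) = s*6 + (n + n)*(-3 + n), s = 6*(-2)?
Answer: 472663/17676 ≈ 26.740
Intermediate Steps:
s = -12
K(n) = -72 + 2*n*(-3 + n) (K(n) = -12*6 + (n + n)*(-3 + n) = -72 + (2*n)*(-3 + n) = -72 + 2*n*(-3 + n))
-2743/4419 - 1970/K(0*6) = -2743/4419 - 1970/(-72 - 0*6 + 2*(0*6)²) = -2743*1/4419 - 1970/(-72 - 6*0 + 2*0²) = -2743/4419 - 1970/(-72 + 0 + 2*0) = -2743/4419 - 1970/(-72 + 0 + 0) = -2743/4419 - 1970/(-72) = -2743/4419 - 1970*(-1/72) = -2743/4419 + 985/36 = 472663/17676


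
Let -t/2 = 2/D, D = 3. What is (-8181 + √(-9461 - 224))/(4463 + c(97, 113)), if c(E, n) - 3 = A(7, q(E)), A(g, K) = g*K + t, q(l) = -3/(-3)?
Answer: -24543/13415 + 3*I*√9685/13415 ≈ -1.8295 + 0.022008*I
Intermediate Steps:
t = -4/3 ≈ -1.3333
q(l) = 1 (q(l) = -3*(-⅓) = 1)
A(g, K) = -4/3 + K*g (A(g, K) = g*K - 4/3 = K*g - 4/3 = -4/3 + K*g)
c(E, n) = 26/3 (c(E, n) = 3 + (-4/3 + 1*7) = 3 + (-4/3 + 7) = 3 + 17/3 = 26/3)
(-8181 + √(-9461 - 224))/(4463 + c(97, 113)) = (-8181 + √(-9461 - 224))/(4463 + 26/3) = (-8181 + √(-9685))/(13415/3) = (-8181 + I*√9685)*(3/13415) = -24543/13415 + 3*I*√9685/13415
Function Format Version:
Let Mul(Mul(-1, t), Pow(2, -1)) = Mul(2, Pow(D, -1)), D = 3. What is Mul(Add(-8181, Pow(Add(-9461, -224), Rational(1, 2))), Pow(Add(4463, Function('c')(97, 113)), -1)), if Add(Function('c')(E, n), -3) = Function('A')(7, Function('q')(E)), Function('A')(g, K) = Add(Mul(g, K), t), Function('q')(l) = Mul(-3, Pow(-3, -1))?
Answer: Add(Rational(-24543, 13415), Mul(Rational(3, 13415), I, Pow(9685, Rational(1, 2)))) ≈ Add(-1.8295, Mul(0.022008, I))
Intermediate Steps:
t = Rational(-4, 3) (t = Mul(-2, Mul(2, Pow(3, -1))) = Mul(-2, Mul(2, Rational(1, 3))) = Mul(-2, Rational(2, 3)) = Rational(-4, 3) ≈ -1.3333)
Function('q')(l) = 1 (Function('q')(l) = Mul(-3, Rational(-1, 3)) = 1)
Function('A')(g, K) = Add(Rational(-4, 3), Mul(K, g)) (Function('A')(g, K) = Add(Mul(g, K), Rational(-4, 3)) = Add(Mul(K, g), Rational(-4, 3)) = Add(Rational(-4, 3), Mul(K, g)))
Function('c')(E, n) = Rational(26, 3) (Function('c')(E, n) = Add(3, Add(Rational(-4, 3), Mul(1, 7))) = Add(3, Add(Rational(-4, 3), 7)) = Add(3, Rational(17, 3)) = Rational(26, 3))
Mul(Add(-8181, Pow(Add(-9461, -224), Rational(1, 2))), Pow(Add(4463, Function('c')(97, 113)), -1)) = Mul(Add(-8181, Pow(Add(-9461, -224), Rational(1, 2))), Pow(Add(4463, Rational(26, 3)), -1)) = Mul(Add(-8181, Pow(-9685, Rational(1, 2))), Pow(Rational(13415, 3), -1)) = Mul(Add(-8181, Mul(I, Pow(9685, Rational(1, 2)))), Rational(3, 13415)) = Add(Rational(-24543, 13415), Mul(Rational(3, 13415), I, Pow(9685, Rational(1, 2))))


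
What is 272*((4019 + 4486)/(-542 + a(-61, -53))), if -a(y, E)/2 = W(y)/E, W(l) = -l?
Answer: -30652020/7151 ≈ -4286.4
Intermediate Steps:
a(y, E) = 2*y/E (a(y, E) = -2*(-y)/E = -(-2)*y/E = 2*y/E)
272*((4019 + 4486)/(-542 + a(-61, -53))) = 272*((4019 + 4486)/(-542 + 2*(-61)/(-53))) = 272*(8505/(-542 + 2*(-61)*(-1/53))) = 272*(8505/(-542 + 122/53)) = 272*(8505/(-28604/53)) = 272*(8505*(-53/28604)) = 272*(-450765/28604) = -30652020/7151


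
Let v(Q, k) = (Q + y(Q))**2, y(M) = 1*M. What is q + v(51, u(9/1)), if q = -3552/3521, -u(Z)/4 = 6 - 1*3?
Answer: 36628932/3521 ≈ 10403.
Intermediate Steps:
u(Z) = -12 (u(Z) = -4*(6 - 1*3) = -4*(6 - 3) = -4*3 = -12)
q = -3552/3521 (q = -3552*1/3521 = -3552/3521 ≈ -1.0088)
y(M) = M
v(Q, k) = 4*Q**2 (v(Q, k) = (Q + Q)**2 = (2*Q)**2 = 4*Q**2)
q + v(51, u(9/1)) = -3552/3521 + 4*51**2 = -3552/3521 + 4*2601 = -3552/3521 + 10404 = 36628932/3521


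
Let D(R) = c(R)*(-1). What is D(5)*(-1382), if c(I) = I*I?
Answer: 34550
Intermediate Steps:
c(I) = I**2
D(R) = -R**2 (D(R) = R**2*(-1) = -R**2)
D(5)*(-1382) = -1*5**2*(-1382) = -1*25*(-1382) = -25*(-1382) = 34550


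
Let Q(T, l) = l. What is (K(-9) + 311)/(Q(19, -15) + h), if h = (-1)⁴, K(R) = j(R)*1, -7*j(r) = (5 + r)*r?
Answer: -2141/98 ≈ -21.847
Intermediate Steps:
j(r) = -r*(5 + r)/7 (j(r) = -(5 + r)*r/7 = -r*(5 + r)/7)
K(R) = -R*(5 + R)/7 (K(R) = -R*(5 + R)/7*1 = -R*(5 + R)/7)
h = 1
(K(-9) + 311)/(Q(19, -15) + h) = (-⅐*(-9)*(5 - 9) + 311)/(-15 + 1) = (-⅐*(-9)*(-4) + 311)/(-14) = (-36/7 + 311)*(-1/14) = (2141/7)*(-1/14) = -2141/98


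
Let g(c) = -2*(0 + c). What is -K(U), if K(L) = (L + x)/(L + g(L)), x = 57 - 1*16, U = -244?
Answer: 203/244 ≈ 0.83197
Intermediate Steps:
g(c) = -2*c
x = 41 (x = 57 - 16 = 41)
K(L) = -(41 + L)/L (K(L) = (L + 41)/(L - 2*L) = (41 + L)/((-L)) = (41 + L)*(-1/L) = -(41 + L)/L)
-K(U) = -(-41 - 1*(-244))/(-244) = -(-1)*(-41 + 244)/244 = -(-1)*203/244 = -1*(-203/244) = 203/244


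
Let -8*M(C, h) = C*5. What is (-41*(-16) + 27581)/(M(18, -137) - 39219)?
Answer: -112948/156921 ≈ -0.71978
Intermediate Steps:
M(C, h) = -5*C/8 (M(C, h) = -C*5/8 = -5*C/8)
(-41*(-16) + 27581)/(M(18, -137) - 39219) = (-41*(-16) + 27581)/(-5/8*18 - 39219) = (656 + 27581)/(-45/4 - 39219) = 28237/(-156921/4) = 28237*(-4/156921) = -112948/156921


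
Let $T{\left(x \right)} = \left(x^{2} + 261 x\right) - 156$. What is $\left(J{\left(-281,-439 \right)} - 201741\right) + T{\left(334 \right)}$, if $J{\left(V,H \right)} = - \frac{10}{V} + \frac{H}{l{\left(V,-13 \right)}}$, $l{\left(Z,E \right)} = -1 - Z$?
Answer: $- \frac{249300119}{78680} \approx -3168.5$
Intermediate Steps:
$J{\left(V,H \right)} = - \frac{10}{V} + \frac{H}{-1 - V}$
$T{\left(x \right)} = -156 + x^{2} + 261 x$
$\left(J{\left(-281,-439 \right)} - 201741\right) + T{\left(334 \right)} = \left(\frac{-10 - -2810 - \left(-439\right) \left(-281\right)}{\left(-281\right) \left(1 - 281\right)} - 201741\right) + \left(-156 + 334^{2} + 261 \cdot 334\right) = \left(- \frac{-10 + 2810 - 123359}{281 \left(-280\right)} - 201741\right) + \left(-156 + 111556 + 87174\right) = \left(\left(- \frac{1}{281}\right) \left(- \frac{1}{280}\right) \left(-120559\right) - 201741\right) + 198574 = \left(- \frac{120559}{78680} - 201741\right) + 198574 = - \frac{15873102439}{78680} + 198574 = - \frac{249300119}{78680}$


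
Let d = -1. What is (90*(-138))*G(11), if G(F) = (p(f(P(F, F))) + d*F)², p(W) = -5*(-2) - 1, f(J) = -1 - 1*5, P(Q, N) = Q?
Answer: -49680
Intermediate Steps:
f(J) = -6 (f(J) = -1 - 5 = -6)
p(W) = 9 (p(W) = 10 - 1 = 9)
G(F) = (9 - F)²
(90*(-138))*G(11) = (90*(-138))*(9 - 1*11)² = -12420*(9 - 11)² = -12420*(-2)² = -12420*4 = -49680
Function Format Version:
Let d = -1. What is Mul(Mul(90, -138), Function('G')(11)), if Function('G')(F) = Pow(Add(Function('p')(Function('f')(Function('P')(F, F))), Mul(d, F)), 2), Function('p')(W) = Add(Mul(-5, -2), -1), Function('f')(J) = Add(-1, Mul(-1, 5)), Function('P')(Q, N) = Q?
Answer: -49680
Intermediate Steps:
Function('f')(J) = -6 (Function('f')(J) = Add(-1, -5) = -6)
Function('p')(W) = 9 (Function('p')(W) = Add(10, -1) = 9)
Function('G')(F) = Pow(Add(9, Mul(-1, F)), 2)
Mul(Mul(90, -138), Function('G')(11)) = Mul(Mul(90, -138), Pow(Add(9, Mul(-1, 11)), 2)) = Mul(-12420, Pow(Add(9, -11), 2)) = Mul(-12420, Pow(-2, 2)) = Mul(-12420, 4) = -49680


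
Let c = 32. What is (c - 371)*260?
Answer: -88140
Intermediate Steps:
(c - 371)*260 = (32 - 371)*260 = -339*260 = -88140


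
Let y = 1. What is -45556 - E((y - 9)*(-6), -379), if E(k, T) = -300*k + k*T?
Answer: -12964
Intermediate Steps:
E(k, T) = -300*k + T*k
-45556 - E((y - 9)*(-6), -379) = -45556 - (1 - 9)*(-6)*(-300 - 379) = -45556 - (-8*(-6))*(-679) = -45556 - 48*(-679) = -45556 - 1*(-32592) = -45556 + 32592 = -12964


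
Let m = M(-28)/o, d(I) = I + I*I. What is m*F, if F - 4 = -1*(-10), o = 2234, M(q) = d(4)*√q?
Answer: 280*I*√7/1117 ≈ 0.66321*I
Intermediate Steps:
d(I) = I + I²
M(q) = 20*√q (M(q) = (4*(1 + 4))*√q = (4*5)*√q = 20*√q)
m = 20*I*√7/1117 (m = (20*√(-28))/2234 = (20*(2*I*√7))*(1/2234) = (40*I*√7)*(1/2234) = 20*I*√7/1117 ≈ 0.047372*I)
F = 14 (F = 4 - 1*(-10) = 4 + 10 = 14)
m*F = (20*I*√7/1117)*14 = 280*I*√7/1117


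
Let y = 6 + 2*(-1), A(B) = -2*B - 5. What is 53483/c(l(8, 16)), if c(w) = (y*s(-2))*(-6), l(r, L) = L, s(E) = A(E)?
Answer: 53483/24 ≈ 2228.5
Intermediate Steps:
A(B) = -5 - 2*B
y = 4 (y = 6 - 2 = 4)
s(E) = -5 - 2*E
c(w) = 24 (c(w) = (4*(-5 - 2*(-2)))*(-6) = (4*(-5 + 4))*(-6) = (4*(-1))*(-6) = -4*(-6) = 24)
53483/c(l(8, 16)) = 53483/24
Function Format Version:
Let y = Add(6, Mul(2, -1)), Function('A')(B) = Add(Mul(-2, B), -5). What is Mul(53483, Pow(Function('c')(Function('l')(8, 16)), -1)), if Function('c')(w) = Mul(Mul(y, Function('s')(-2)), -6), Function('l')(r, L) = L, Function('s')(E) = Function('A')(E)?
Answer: Rational(53483, 24) ≈ 2228.5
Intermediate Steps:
Function('A')(B) = Add(-5, Mul(-2, B))
y = 4 (y = Add(6, -2) = 4)
Function('s')(E) = Add(-5, Mul(-2, E))
Function('c')(w) = 24 (Function('c')(w) = Mul(Mul(4, Add(-5, Mul(-2, -2))), -6) = Mul(Mul(4, Add(-5, 4)), -6) = Mul(Mul(4, -1), -6) = Mul(-4, -6) = 24)
Mul(53483, Pow(Function('c')(Function('l')(8, 16)), -1)) = Mul(53483, Pow(24, -1)) = Mul(53483, Rational(1, 24)) = Rational(53483, 24)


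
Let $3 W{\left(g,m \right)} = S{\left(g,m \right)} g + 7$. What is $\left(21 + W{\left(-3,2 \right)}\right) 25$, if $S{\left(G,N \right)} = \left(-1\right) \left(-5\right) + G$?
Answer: $\frac{1600}{3} \approx 533.33$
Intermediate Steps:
$S{\left(G,N \right)} = 5 + G$
$W{\left(g,m \right)} = \frac{7}{3} + \frac{g \left(5 + g\right)}{3}$ ($W{\left(g,m \right)} = \frac{\left(5 + g\right) g + 7}{3} = \frac{g \left(5 + g\right) + 7}{3} = \frac{7 + g \left(5 + g\right)}{3} = \frac{7}{3} + \frac{g \left(5 + g\right)}{3}$)
$\left(21 + W{\left(-3,2 \right)}\right) 25 = \left(21 + \left(\frac{7}{3} + \frac{1}{3} \left(-3\right) \left(5 - 3\right)\right)\right) 25 = \left(21 + \left(\frac{7}{3} + \frac{1}{3} \left(-3\right) 2\right)\right) 25 = \left(21 + \left(\frac{7}{3} - 2\right)\right) 25 = \left(21 + \frac{1}{3}\right) 25 = \frac{64}{3} \cdot 25 = \frac{1600}{3}$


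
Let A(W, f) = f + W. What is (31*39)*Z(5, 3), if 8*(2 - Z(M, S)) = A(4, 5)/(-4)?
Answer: 88257/32 ≈ 2758.0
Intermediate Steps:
A(W, f) = W + f
Z(M, S) = 73/32 (Z(M, S) = 2 - (4 + 5)/(8*(-4)) = 2 - 9*(-1)/(8*4) = 2 - ⅛*(-9/4) = 2 + 9/32 = 73/32)
(31*39)*Z(5, 3) = (31*39)*(73/32) = 1209*(73/32) = 88257/32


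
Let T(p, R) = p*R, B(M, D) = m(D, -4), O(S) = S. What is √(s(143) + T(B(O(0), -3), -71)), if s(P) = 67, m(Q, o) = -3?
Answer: 2*√70 ≈ 16.733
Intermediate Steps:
B(M, D) = -3
T(p, R) = R*p
√(s(143) + T(B(O(0), -3), -71)) = √(67 - 71*(-3)) = √(67 + 213) = √280 = 2*√70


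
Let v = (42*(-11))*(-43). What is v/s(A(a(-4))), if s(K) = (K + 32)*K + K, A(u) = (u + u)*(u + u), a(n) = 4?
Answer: 9933/3104 ≈ 3.2001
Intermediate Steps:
A(u) = 4*u² (A(u) = (2*u)*(2*u) = 4*u²)
v = 19866 (v = -462*(-43) = 19866)
s(K) = K + K*(32 + K) (s(K) = (32 + K)*K + K = K*(32 + K) + K = K + K*(32 + K))
v/s(A(a(-4))) = 19866/(((4*4²)*(33 + 4*4²))) = 19866/(((4*16)*(33 + 4*16))) = 19866/((64*(33 + 64))) = 19866/((64*97)) = 19866/6208 = 19866*(1/6208) = 9933/3104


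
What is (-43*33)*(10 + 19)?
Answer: -41151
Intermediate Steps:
(-43*33)*(10 + 19) = -1419*29 = -41151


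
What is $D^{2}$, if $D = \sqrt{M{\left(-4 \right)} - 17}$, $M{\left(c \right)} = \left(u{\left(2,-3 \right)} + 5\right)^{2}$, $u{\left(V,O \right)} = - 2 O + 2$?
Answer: $152$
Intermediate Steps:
$u{\left(V,O \right)} = 2 - 2 O$
$M{\left(c \right)} = 169$ ($M{\left(c \right)} = \left(\left(2 - -6\right) + 5\right)^{2} = \left(\left(2 + 6\right) + 5\right)^{2} = \left(8 + 5\right)^{2} = 13^{2} = 169$)
$D = 2 \sqrt{38}$ ($D = \sqrt{169 - 17} = \sqrt{152} = 2 \sqrt{38} \approx 12.329$)
$D^{2} = \left(2 \sqrt{38}\right)^{2} = 152$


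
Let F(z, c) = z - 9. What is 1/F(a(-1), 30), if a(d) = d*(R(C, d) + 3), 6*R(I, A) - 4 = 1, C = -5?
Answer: -6/77 ≈ -0.077922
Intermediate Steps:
R(I, A) = ⅚ (R(I, A) = ⅔ + (⅙)*1 = ⅔ + ⅙ = ⅚)
a(d) = 23*d/6 (a(d) = d*(⅚ + 3) = d*(23/6) = 23*d/6)
F(z, c) = -9 + z
1/F(a(-1), 30) = 1/(-9 + (23/6)*(-1)) = 1/(-9 - 23/6) = 1/(-77/6) = -6/77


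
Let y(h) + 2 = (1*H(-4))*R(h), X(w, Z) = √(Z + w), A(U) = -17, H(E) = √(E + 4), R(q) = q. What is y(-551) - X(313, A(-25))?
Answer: -2 - 2*√74 ≈ -19.205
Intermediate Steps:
H(E) = √(4 + E)
y(h) = -2 (y(h) = -2 + (1*√(4 - 4))*h = -2 + (1*√0)*h = -2 + (1*0)*h = -2 + 0*h = -2 + 0 = -2)
y(-551) - X(313, A(-25)) = -2 - √(-17 + 313) = -2 - √296 = -2 - 2*√74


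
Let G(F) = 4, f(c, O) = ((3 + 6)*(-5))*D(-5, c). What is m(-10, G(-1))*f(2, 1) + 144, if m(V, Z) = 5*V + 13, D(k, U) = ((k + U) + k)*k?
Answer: 66744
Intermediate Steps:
D(k, U) = k*(U + 2*k) (D(k, U) = ((U + k) + k)*k = (U + 2*k)*k = k*(U + 2*k))
f(c, O) = -2250 + 225*c (f(c, O) = ((3 + 6)*(-5))*(-5*(c + 2*(-5))) = (9*(-5))*(-5*(c - 10)) = -(-225)*(-10 + c) = -45*(50 - 5*c) = -2250 + 225*c)
m(V, Z) = 13 + 5*V
m(-10, G(-1))*f(2, 1) + 144 = (13 + 5*(-10))*(-2250 + 225*2) + 144 = (13 - 50)*(-2250 + 450) + 144 = -37*(-1800) + 144 = 66600 + 144 = 66744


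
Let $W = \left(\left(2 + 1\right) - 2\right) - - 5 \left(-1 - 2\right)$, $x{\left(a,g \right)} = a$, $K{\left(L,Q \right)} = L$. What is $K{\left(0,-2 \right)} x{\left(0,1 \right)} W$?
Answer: $0$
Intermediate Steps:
$W = -14$ ($W = \left(3 - 2\right) - \left(-5\right) \left(-3\right) = 1 - 15 = -14$)
$K{\left(0,-2 \right)} x{\left(0,1 \right)} W = 0 \cdot 0 \left(-14\right) = 0 \left(-14\right) = 0$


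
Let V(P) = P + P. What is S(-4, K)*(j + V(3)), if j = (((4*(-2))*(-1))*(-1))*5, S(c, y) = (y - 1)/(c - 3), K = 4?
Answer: 102/7 ≈ 14.571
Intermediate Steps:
S(c, y) = (-1 + y)/(-3 + c)
V(P) = 2*P
j = -40 (j = (-8*(-1)*(-1))*5 = (8*(-1))*5 = -8*5 = -40)
S(-4, K)*(j + V(3)) = ((-1 + 4)/(-3 - 4))*(-40 + 2*3) = (3/(-7))*(-40 + 6) = -⅐*3*(-34) = -3/7*(-34) = 102/7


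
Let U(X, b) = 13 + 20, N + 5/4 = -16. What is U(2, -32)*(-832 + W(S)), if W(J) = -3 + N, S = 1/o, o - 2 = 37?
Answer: -112497/4 ≈ -28124.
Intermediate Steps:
N = -69/4 (N = -5/4 - 16 = -69/4 ≈ -17.250)
o = 39 (o = 2 + 37 = 39)
U(X, b) = 33
S = 1/39 ≈ 0.025641
W(J) = -81/4 (W(J) = -3 - 69/4 = -81/4)
U(2, -32)*(-832 + W(S)) = 33*(-832 - 81/4) = 33*(-3409/4) = -112497/4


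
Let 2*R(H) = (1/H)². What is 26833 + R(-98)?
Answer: 515408265/19208 ≈ 26833.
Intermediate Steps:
R(H) = 1/(2*H²) (R(H) = (1/H)²/2 = 1/(2*H²))
26833 + R(-98) = 26833 + (½)/(-98)² = 26833 + (½)*(1/9604) = 26833 + 1/19208 = 515408265/19208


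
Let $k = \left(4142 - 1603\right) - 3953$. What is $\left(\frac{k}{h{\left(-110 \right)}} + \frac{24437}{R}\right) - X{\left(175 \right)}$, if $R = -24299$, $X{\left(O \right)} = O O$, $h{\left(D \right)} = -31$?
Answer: $- \frac{23035261886}{753269} \approx -30580.0$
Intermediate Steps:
$X{\left(O \right)} = O^{2}$
$k = -1414$ ($k = 2539 - 3953 = -1414$)
$\left(\frac{k}{h{\left(-110 \right)}} + \frac{24437}{R}\right) - X{\left(175 \right)} = \left(- \frac{1414}{-31} + \frac{24437}{-24299}\right) - 175^{2} = \left(\left(-1414\right) \left(- \frac{1}{31}\right) + 24437 \left(- \frac{1}{24299}\right)\right) - 30625 = \left(\frac{1414}{31} - \frac{24437}{24299}\right) - 30625 = \frac{33601239}{753269} - 30625 = - \frac{23035261886}{753269}$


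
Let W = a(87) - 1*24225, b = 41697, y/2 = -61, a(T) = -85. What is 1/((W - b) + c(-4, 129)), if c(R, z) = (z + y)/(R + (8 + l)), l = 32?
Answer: -36/2376245 ≈ -1.5150e-5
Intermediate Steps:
y = -122 (y = 2*(-61) = -122)
c(R, z) = (-122 + z)/(40 + R) (c(R, z) = (z - 122)/(R + (8 + 32)) = (-122 + z)/(R + 40) = (-122 + z)/(40 + R))
W = -24310 (W = -85 - 1*24225 = -85 - 24225 = -24310)
1/((W - b) + c(-4, 129)) = 1/((-24310 - 1*41697) + (-122 + 129)/(40 - 4)) = 1/((-24310 - 41697) + 7/36) = 1/(-66007 + (1/36)*7) = 1/(-66007 + 7/36) = 1/(-2376245/36) = -36/2376245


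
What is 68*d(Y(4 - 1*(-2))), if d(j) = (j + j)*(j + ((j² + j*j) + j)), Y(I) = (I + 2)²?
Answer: 72417280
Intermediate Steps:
Y(I) = (2 + I)²
d(j) = 2*j*(2*j + 2*j²) (d(j) = (2*j)*(j + ((j² + j²) + j)) = (2*j)*(j + (2*j² + j)) = (2*j)*(j + (j + 2*j²)) = (2*j)*(2*j + 2*j²) = 2*j*(2*j + 2*j²))
68*d(Y(4 - 1*(-2))) = 68*(4*((2 + (4 - 1*(-2)))²)²*(1 + (2 + (4 - 1*(-2)))²)) = 68*(4*((2 + (4 + 2))²)²*(1 + (2 + (4 + 2))²)) = 68*(4*((2 + 6)²)²*(1 + (2 + 6)²)) = 68*(4*(8²)²*(1 + 8²)) = 68*(4*64²*(1 + 64)) = 68*(4*4096*65) = 68*1064960 = 72417280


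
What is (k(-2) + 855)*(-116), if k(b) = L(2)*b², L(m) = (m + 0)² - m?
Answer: -100108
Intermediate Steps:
L(m) = m² - m
k(b) = 2*b² (k(b) = (2*(-1 + 2))*b² = (2*1)*b² = 2*b²)
(k(-2) + 855)*(-116) = (2*(-2)² + 855)*(-116) = (2*4 + 855)*(-116) = (8 + 855)*(-116) = 863*(-116) = -100108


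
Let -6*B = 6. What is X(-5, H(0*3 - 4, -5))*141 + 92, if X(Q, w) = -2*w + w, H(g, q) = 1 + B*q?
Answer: -754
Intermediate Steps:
B = -1 (B = -⅙*6 = -1)
H(g, q) = 1 - q
X(Q, w) = -w
X(-5, H(0*3 - 4, -5))*141 + 92 = -(1 - 1*(-5))*141 + 92 = -(1 + 5)*141 + 92 = -1*6*141 + 92 = -6*141 + 92 = -846 + 92 = -754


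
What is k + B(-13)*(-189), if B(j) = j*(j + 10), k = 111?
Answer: -7260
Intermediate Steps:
B(j) = j*(10 + j)
k + B(-13)*(-189) = 111 - 13*(10 - 13)*(-189) = 111 - 13*(-3)*(-189) = 111 + 39*(-189) = 111 - 7371 = -7260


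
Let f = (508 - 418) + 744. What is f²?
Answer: 695556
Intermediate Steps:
f = 834 (f = 90 + 744 = 834)
f² = 834² = 695556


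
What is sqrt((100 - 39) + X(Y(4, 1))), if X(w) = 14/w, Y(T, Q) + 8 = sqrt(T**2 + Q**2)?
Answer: sqrt(474 - 61*sqrt(17))/sqrt(8 - sqrt(17)) ≈ 7.5755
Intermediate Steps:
Y(T, Q) = -8 + sqrt(Q**2 + T**2) (Y(T, Q) = -8 + sqrt(T**2 + Q**2) = -8 + sqrt(Q**2 + T**2))
sqrt((100 - 39) + X(Y(4, 1))) = sqrt((100 - 39) + 14/(-8 + sqrt(1**2 + 4**2))) = sqrt(61 + 14/(-8 + sqrt(1 + 16))) = sqrt(61 + 14/(-8 + sqrt(17)))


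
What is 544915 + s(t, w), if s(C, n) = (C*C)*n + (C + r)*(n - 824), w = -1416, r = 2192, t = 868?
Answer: -1073157869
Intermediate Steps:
s(C, n) = n*C² + (-824 + n)*(2192 + C) (s(C, n) = (C*C)*n + (C + 2192)*(n - 824) = C²*n + (2192 + C)*(-824 + n) = n*C² + (-824 + n)*(2192 + C))
544915 + s(t, w) = 544915 + (-1806208 - 824*868 + 2192*(-1416) + 868*(-1416) - 1416*868²) = 544915 + (-1806208 - 715232 - 3103872 - 1229088 - 1416*753424) = 544915 + (-1806208 - 715232 - 3103872 - 1229088 - 1066848384) = 544915 - 1073702784 = -1073157869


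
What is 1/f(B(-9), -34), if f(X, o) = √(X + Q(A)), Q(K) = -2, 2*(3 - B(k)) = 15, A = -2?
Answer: -I*√26/13 ≈ -0.39223*I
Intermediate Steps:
B(k) = -9/2 (B(k) = 3 - ½*15 = 3 - 15/2 = -9/2)
f(X, o) = √(-2 + X) (f(X, o) = √(X - 2) = √(-2 + X))
1/f(B(-9), -34) = 1/(√(-2 - 9/2)) = 1/(√(-13/2)) = 1/(I*√26/2) = -I*√26/13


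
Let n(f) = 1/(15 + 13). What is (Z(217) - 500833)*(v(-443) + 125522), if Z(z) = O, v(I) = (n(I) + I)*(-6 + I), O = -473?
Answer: -2276822316639/14 ≈ -1.6263e+11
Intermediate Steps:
n(f) = 1/28
v(I) = (-6 + I)*(1/28 + I) (v(I) = (1/28 + I)*(-6 + I) = (-6 + I)*(1/28 + I))
Z(z) = -473
(Z(217) - 500833)*(v(-443) + 125522) = (-473 - 500833)*((-3/14 + (-443)² - 167/28*(-443)) + 125522) = -501306*((-3/14 + 196249 + 73981/28) + 125522) = -501306*(5568947/28 + 125522) = -501306*9083563/28 = -2276822316639/14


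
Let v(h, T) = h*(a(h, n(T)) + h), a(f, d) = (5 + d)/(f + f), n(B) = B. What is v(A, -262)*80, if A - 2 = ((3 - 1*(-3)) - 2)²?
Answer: 15640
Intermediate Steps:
A = 18 (A = 2 + ((3 - 1*(-3)) - 2)² = 2 + ((3 + 3) - 2)² = 2 + (6 - 2)² = 2 + 4² = 2 + 16 = 18)
a(f, d) = (5 + d)/(2*f) (a(f, d) = (5 + d)/((2*f)) = (5 + d)*(1/(2*f)) = (5 + d)/(2*f))
v(h, T) = h*(h + (5 + T)/(2*h)) (v(h, T) = h*((5 + T)/(2*h) + h) = h*(h + (5 + T)/(2*h)))
v(A, -262)*80 = (5/2 + 18² + (½)*(-262))*80 = (5/2 + 324 - 131)*80 = (391/2)*80 = 15640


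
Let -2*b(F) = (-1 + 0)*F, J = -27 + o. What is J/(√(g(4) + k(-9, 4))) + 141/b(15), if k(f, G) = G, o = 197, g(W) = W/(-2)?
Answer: 94/5 + 85*√2 ≈ 139.01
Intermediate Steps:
g(W) = -W/2 (g(W) = W*(-½) = -W/2)
J = 170 (J = -27 + 197 = 170)
b(F) = F/2 (b(F) = -(-1 + 0)*F/2 = -(-1)*F/2 = F/2)
J/(√(g(4) + k(-9, 4))) + 141/b(15) = 170/(√(-½*4 + 4)) + 141/(((½)*15)) = 170/(√(-2 + 4)) + 141/(15/2) = 170/(√2) + 141*(2/15) = 170*(√2/2) + 94/5 = 85*√2 + 94/5 = 94/5 + 85*√2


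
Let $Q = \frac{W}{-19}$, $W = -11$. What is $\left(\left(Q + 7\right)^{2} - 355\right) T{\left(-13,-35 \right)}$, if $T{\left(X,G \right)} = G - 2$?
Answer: $\frac{3974503}{361} \approx 11010.0$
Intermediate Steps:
$T{\left(X,G \right)} = -2 + G$
$Q = \frac{11}{19}$ ($Q = - \frac{11}{-19} = \left(-11\right) \left(- \frac{1}{19}\right) = \frac{11}{19} \approx 0.57895$)
$\left(\left(Q + 7\right)^{2} - 355\right) T{\left(-13,-35 \right)} = \left(\left(\frac{11}{19} + 7\right)^{2} - 355\right) \left(-2 - 35\right) = \left(\left(\frac{144}{19}\right)^{2} - 355\right) \left(-37\right) = \left(\frac{20736}{361} - 355\right) \left(-37\right) = \left(- \frac{107419}{361}\right) \left(-37\right) = \frac{3974503}{361}$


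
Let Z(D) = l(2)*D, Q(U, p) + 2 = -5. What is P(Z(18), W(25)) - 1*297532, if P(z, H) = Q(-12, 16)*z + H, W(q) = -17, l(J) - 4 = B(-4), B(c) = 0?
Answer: -298053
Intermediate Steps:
Q(U, p) = -7 (Q(U, p) = -2 - 5 = -7)
l(J) = 4 (l(J) = 4 + 0 = 4)
Z(D) = 4*D
P(z, H) = H - 7*z (P(z, H) = -7*z + H = H - 7*z)
P(Z(18), W(25)) - 1*297532 = (-17 - 28*18) - 1*297532 = (-17 - 7*72) - 297532 = (-17 - 504) - 297532 = -521 - 297532 = -298053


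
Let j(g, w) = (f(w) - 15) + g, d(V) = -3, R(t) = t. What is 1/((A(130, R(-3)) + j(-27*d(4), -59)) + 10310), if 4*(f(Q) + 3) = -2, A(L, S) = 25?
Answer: 2/20795 ≈ 9.6177e-5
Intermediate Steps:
f(Q) = -7/2 (f(Q) = -3 + (¼)*(-2) = -3 - ½ = -7/2)
j(g, w) = -37/2 + g (j(g, w) = (-7/2 - 15) + g = -37/2 + g)
1/((A(130, R(-3)) + j(-27*d(4), -59)) + 10310) = 1/((25 + (-37/2 - 27*(-3))) + 10310) = 1/((25 + (-37/2 + 81)) + 10310) = 1/((25 + 125/2) + 10310) = 1/(175/2 + 10310) = 1/(20795/2) = 2/20795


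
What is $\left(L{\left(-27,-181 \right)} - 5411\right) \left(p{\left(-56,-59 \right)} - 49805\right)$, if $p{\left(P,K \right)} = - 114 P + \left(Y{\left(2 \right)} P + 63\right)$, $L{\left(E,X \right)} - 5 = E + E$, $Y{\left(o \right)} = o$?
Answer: $237346200$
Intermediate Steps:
$L{\left(E,X \right)} = 5 + 2 E$ ($L{\left(E,X \right)} = 5 + \left(E + E\right) = 5 + 2 E$)
$p{\left(P,K \right)} = 63 - 112 P$ ($p{\left(P,K \right)} = - 114 P + \left(2 P + 63\right) = - 114 P + \left(63 + 2 P\right) = 63 - 112 P$)
$\left(L{\left(-27,-181 \right)} - 5411\right) \left(p{\left(-56,-59 \right)} - 49805\right) = \left(\left(5 + 2 \left(-27\right)\right) - 5411\right) \left(\left(63 - -6272\right) - 49805\right) = \left(\left(5 - 54\right) - 5411\right) \left(\left(63 + 6272\right) - 49805\right) = \left(-49 - 5411\right) \left(6335 - 49805\right) = \left(-5460\right) \left(-43470\right) = 237346200$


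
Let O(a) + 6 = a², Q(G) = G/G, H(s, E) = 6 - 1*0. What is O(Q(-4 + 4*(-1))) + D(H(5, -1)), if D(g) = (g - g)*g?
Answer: -5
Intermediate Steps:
H(s, E) = 6 (H(s, E) = 6 + 0 = 6)
Q(G) = 1
D(g) = 0 (D(g) = 0*g = 0)
O(a) = -6 + a²
O(Q(-4 + 4*(-1))) + D(H(5, -1)) = (-6 + 1²) + 0 = (-6 + 1) + 0 = -5 + 0 = -5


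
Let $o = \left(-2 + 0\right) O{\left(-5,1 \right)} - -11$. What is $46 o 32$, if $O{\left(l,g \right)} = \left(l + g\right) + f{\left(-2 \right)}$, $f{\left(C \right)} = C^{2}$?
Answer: $16192$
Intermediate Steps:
$O{\left(l,g \right)} = 4 + g + l$ ($O{\left(l,g \right)} = \left(l + g\right) + \left(-2\right)^{2} = \left(g + l\right) + 4 = 4 + g + l$)
$o = 11$ ($o = \left(-2 + 0\right) \left(4 + 1 - 5\right) - -11 = \left(-2\right) 0 + 11 = 0 + 11 = 11$)
$46 o 32 = 46 \cdot 11 \cdot 32 = 506 \cdot 32 = 16192$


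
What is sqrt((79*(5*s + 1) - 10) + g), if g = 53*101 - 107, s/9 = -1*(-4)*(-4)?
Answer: I*sqrt(51565) ≈ 227.08*I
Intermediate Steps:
s = -144 (s = 9*(-1*(-4)*(-4)) = 9*(4*(-4)) = 9*(-16) = -144)
g = 5246 (g = 5353 - 107 = 5246)
sqrt((79*(5*s + 1) - 10) + g) = sqrt((79*(5*(-144) + 1) - 10) + 5246) = sqrt((79*(-720 + 1) - 10) + 5246) = sqrt((79*(-719) - 10) + 5246) = sqrt((-56801 - 10) + 5246) = sqrt(-56811 + 5246) = sqrt(-51565) = I*sqrt(51565)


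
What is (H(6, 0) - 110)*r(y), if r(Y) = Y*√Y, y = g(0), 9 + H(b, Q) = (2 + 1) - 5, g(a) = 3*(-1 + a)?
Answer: 363*I*√3 ≈ 628.73*I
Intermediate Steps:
g(a) = -3 + 3*a
H(b, Q) = -11 (H(b, Q) = -9 + ((2 + 1) - 5) = -9 + (3 - 5) = -9 - 2 = -11)
y = -3 (y = -3 + 3*0 = -3 + 0 = -3)
r(Y) = Y^(3/2)
(H(6, 0) - 110)*r(y) = (-11 - 110)*(-3)^(3/2) = -(-363)*I*√3 = 363*I*√3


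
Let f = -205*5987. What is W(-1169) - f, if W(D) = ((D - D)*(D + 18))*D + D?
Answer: 1226166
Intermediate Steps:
W(D) = D (W(D) = (0*(18 + D))*D + D = 0*D + D = 0 + D = D)
f = -1227335
W(-1169) - f = -1169 - 1*(-1227335) = -1169 + 1227335 = 1226166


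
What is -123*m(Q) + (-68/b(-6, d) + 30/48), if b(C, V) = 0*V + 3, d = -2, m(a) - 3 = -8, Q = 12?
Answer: 14231/24 ≈ 592.96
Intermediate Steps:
m(a) = -5 (m(a) = 3 - 8 = -5)
b(C, V) = 3 (b(C, V) = 0 + 3 = 3)
-123*m(Q) + (-68/b(-6, d) + 30/48) = -123*(-5) + (-68/3 + 30/48) = 615 + (-68*⅓ + 30*(1/48)) = 615 + (-68/3 + 5/8) = 615 - 529/24 = 14231/24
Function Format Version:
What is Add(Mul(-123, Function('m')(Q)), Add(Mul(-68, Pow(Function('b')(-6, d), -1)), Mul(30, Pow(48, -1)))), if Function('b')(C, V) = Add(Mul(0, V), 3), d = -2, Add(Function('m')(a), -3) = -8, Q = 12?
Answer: Rational(14231, 24) ≈ 592.96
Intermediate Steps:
Function('m')(a) = -5 (Function('m')(a) = Add(3, -8) = -5)
Function('b')(C, V) = 3 (Function('b')(C, V) = Add(0, 3) = 3)
Add(Mul(-123, Function('m')(Q)), Add(Mul(-68, Pow(Function('b')(-6, d), -1)), Mul(30, Pow(48, -1)))) = Add(Mul(-123, -5), Add(Mul(-68, Pow(3, -1)), Mul(30, Pow(48, -1)))) = Add(615, Add(Mul(-68, Rational(1, 3)), Mul(30, Rational(1, 48)))) = Add(615, Add(Rational(-68, 3), Rational(5, 8))) = Add(615, Rational(-529, 24)) = Rational(14231, 24)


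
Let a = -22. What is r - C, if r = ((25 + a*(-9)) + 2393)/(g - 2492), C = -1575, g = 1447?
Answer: 1643259/1045 ≈ 1572.5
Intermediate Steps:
r = -2616/1045 (r = ((25 - 22*(-9)) + 2393)/(1447 - 2492) = ((25 + 198) + 2393)/(-1045) = (223 + 2393)*(-1/1045) = 2616*(-1/1045) = -2616/1045 ≈ -2.5033)
r - C = -2616/1045 - 1*(-1575) = -2616/1045 + 1575 = 1643259/1045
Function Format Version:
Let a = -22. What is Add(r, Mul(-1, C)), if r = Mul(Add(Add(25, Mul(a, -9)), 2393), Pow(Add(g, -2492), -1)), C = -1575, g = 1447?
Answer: Rational(1643259, 1045) ≈ 1572.5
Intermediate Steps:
r = Rational(-2616, 1045) (r = Mul(Add(Add(25, Mul(-22, -9)), 2393), Pow(Add(1447, -2492), -1)) = Mul(Add(Add(25, 198), 2393), Pow(-1045, -1)) = Mul(Add(223, 2393), Rational(-1, 1045)) = Mul(2616, Rational(-1, 1045)) = Rational(-2616, 1045) ≈ -2.5033)
Add(r, Mul(-1, C)) = Add(Rational(-2616, 1045), Mul(-1, -1575)) = Add(Rational(-2616, 1045), 1575) = Rational(1643259, 1045)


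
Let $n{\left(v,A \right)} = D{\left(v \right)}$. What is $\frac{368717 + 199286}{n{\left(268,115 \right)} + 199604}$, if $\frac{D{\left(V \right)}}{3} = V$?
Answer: $\frac{568003}{200408} \approx 2.8342$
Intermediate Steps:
$D{\left(V \right)} = 3 V$
$n{\left(v,A \right)} = 3 v$
$\frac{368717 + 199286}{n{\left(268,115 \right)} + 199604} = \frac{368717 + 199286}{3 \cdot 268 + 199604} = \frac{568003}{804 + 199604} = \frac{568003}{200408}$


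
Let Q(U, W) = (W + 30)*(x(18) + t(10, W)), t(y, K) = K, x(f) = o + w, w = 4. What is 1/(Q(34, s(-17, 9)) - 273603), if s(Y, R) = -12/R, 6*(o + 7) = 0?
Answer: -9/2463545 ≈ -3.6533e-6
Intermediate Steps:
o = -7 (o = -7 + (⅙)*0 = -7 + 0 = -7)
x(f) = -3 (x(f) = -7 + 4 = -3)
Q(U, W) = (-3 + W)*(30 + W) (Q(U, W) = (W + 30)*(-3 + W) = (30 + W)*(-3 + W) = (-3 + W)*(30 + W))
1/(Q(34, s(-17, 9)) - 273603) = 1/((-90 + (-12/9)² + 27*(-12/9)) - 273603) = 1/((-90 + (-12*⅑)² + 27*(-12*⅑)) - 273603) = 1/((-90 + (-4/3)² + 27*(-4/3)) - 273603) = 1/((-90 + 16/9 - 36) - 273603) = 1/(-1118/9 - 273603) = 1/(-2463545/9) = -9/2463545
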